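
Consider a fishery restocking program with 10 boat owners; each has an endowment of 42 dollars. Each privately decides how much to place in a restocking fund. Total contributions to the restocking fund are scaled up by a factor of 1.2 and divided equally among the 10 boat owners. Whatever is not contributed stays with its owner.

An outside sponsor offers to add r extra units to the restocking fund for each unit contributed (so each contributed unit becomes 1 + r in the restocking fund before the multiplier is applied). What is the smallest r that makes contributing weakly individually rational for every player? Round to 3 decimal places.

7.333

With matching at rate r, one contributed unit becomes (1 + r) in the restocking fund and returns 1.2 × (1 + r) / 10 to the contributor.
Setting this equal to 1: 1 + r = 10/1.2 = 8.3333.
So the minimum matching rate is r = 8.3333 − 1 = 7.333.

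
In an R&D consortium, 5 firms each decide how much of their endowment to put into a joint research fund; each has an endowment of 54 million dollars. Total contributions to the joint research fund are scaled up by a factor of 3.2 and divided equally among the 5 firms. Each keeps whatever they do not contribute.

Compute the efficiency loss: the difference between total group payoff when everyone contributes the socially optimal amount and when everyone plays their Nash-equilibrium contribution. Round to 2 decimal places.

Each contributed unit returns 3.2/5 = 0.6400 to its contributor — below 1 — so contributing 0 is dominant for every player. At the Nash equilibrium everyone keeps their 54, and the group total is 5 × 54 = 270.
Each contributed unit returns 3.200 to the group as a whole (0.6400 to each of 5 players), which exceeds 1, so the social optimum is full contribution: group total = 3.200 × 270 = 864.00.
Efficiency loss = 864.00 − 270 = 594.00.

594.00 million dollars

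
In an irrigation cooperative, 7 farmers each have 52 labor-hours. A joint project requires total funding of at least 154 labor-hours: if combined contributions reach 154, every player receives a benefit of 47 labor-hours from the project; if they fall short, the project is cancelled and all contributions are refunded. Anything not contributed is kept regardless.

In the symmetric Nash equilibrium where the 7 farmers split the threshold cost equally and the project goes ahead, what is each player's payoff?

77 labor-hours

Equal share of the threshold: 154/7 = 22.
At this profile no one gains by cutting their contribution: any cut drops the total below 154, the project is cancelled, contributions are refunded, and the deviator ends with 52, which is less than 52 − 22 + 47 = 77. Contributing more than 22 just wastes the excess. So contributing exactly 22 is a best response.
Each player's payoff: 52 − 22 + 47 = 77.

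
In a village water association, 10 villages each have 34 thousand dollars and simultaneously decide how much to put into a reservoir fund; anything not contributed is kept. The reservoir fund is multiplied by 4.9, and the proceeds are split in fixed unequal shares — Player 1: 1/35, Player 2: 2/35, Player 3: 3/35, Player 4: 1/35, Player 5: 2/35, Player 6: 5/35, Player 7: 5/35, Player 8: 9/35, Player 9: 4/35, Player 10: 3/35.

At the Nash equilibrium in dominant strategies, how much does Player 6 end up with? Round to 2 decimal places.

57.80 thousand dollars

Player j's private return per contributed unit is 4.9 × (j's share). Contributing is weakly dominant for j when that share is at least 1/4.9 = 0.2041, and contributing 0 is dominant otherwise.
Only Player 8 (9/35) clears that bar, contributing 34; the remaining 9 contribute 0. Total contributed: 34.
Player 6 keeps 34 and receives 4.9 × 34 × 5/35 = 23.80 from the reservoir fund, for a payoff of 57.80.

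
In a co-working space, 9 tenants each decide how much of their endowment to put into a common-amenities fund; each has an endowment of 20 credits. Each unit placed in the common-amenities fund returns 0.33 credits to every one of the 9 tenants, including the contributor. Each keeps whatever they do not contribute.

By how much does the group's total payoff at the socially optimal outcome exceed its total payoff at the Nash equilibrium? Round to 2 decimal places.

354.60 credits

The private return per contributed unit is 0.33 < 1, so contributing 0 is dominant for every player. At the Nash equilibrium everyone keeps their 20, and the group total is 9 × 20 = 180.
Each contributed unit returns 2.970 to the group as a whole (0.33 to each of 9 players), which exceeds 1, so the social optimum is full contribution: group total = 2.970 × 180 = 534.60.
Efficiency loss = 534.60 − 180 = 354.60.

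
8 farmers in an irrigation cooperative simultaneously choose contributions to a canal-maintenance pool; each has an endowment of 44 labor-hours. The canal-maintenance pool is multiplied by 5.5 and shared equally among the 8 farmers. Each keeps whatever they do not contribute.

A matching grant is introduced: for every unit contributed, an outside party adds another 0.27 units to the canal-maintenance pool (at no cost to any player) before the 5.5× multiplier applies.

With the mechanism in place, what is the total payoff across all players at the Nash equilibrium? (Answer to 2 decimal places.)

352.00 labor-hours

With the mechanism, a contributed unit returns 5.5 × 1.27 / 8 = 0.8731 per unit of net cost — still below 1 — so contributing 0 remains dominant for every player.
Everyone keeps their endowment and the group total is 8 × 44 = 352.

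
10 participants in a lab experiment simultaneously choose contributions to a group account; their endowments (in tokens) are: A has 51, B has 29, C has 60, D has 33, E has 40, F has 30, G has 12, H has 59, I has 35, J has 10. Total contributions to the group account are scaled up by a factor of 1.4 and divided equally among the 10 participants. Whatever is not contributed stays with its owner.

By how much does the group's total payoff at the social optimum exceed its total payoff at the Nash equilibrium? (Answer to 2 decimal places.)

The private return per contributed unit is 1.4/10 = 0.1400 < 1 for every player regardless of endowment, so the Nash equilibrium is zero contribution and the group total is Σ E_j = 51 + 29 + 60 + 33 + 40 + 30 + 12 + 59 + 35 + 10 = 359.
Each contributed unit returns 1.400 to the group, so the social optimum is full contribution by everyone: group total = 1.400 × 359 = 502.60.
Efficiency loss = (1.400 − 1) × 359 = 143.60.

143.60 tokens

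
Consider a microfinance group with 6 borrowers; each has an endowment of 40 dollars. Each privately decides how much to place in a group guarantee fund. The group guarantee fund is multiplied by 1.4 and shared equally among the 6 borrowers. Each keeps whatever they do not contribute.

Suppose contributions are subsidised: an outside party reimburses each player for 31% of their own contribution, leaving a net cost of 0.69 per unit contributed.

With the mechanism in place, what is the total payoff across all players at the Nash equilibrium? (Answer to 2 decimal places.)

240.00 dollars

The effective private return is (1.4/6) / 0.69 = 0.3382, which is still under 1, so the mechanism doesn't change anyone's dominant strategy: zero contribution.
At the Nash equilibrium no one contributes; group total payoff = 6 × 40 = 240.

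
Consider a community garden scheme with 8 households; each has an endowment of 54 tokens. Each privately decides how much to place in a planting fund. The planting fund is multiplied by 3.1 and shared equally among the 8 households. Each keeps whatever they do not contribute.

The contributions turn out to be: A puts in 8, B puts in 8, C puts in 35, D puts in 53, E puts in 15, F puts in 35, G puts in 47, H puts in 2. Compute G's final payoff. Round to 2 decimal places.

85.66 tokens

Total contributed: 8 + 8 + 35 + 53 + 15 + 35 + 47 + 2 = 203.
Each receives 3.1 × 203 / 8 = 78.66 from the planting fund.
G keeps 54 − 47 = 7, so G's payoff is 7 + 78.66 = 85.66.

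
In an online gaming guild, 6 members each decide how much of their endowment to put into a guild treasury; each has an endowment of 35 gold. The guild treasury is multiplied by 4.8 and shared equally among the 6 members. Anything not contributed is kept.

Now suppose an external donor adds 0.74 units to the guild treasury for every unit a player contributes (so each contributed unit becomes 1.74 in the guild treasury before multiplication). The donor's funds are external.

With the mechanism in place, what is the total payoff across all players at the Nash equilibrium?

1753.92 gold

Under the mechanism each unit contributed yields 4.8 × 1.74 / 6 = 1.3920 back to its contributor per unit of net cost, which exceeds 1, making full contribution the dominant choice for everyone.
At the Nash equilibrium everyone contributes 35. Group total payoff = 4.8 × 1.74 × 210 = 1753.92.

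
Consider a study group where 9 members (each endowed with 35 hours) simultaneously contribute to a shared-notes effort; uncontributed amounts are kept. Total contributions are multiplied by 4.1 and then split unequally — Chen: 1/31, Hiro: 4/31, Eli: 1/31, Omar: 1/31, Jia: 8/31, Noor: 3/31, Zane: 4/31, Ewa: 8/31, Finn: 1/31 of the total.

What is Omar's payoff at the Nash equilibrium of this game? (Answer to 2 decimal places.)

A player with share s gets back 4.1·s per unit contributed, so full contribution is dominant for anyone with s > 1/4.1 = 0.2439 and zero contribution is dominant for anyone below.
Jia and Ewa are above the threshold, contributing 35 each; the remaining 7 contribute 0. Total contributed: 70.
Omar keeps 35 and receives 4.1 × 70 × 1/31 = 9.26 from the shared-notes effort, for a payoff of 44.26.

44.26 hours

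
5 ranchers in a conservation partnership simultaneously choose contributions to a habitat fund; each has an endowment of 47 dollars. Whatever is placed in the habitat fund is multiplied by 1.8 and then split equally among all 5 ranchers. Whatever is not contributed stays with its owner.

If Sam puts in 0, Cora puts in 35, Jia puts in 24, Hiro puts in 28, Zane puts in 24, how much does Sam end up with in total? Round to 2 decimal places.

86.96 dollars

Total contributed: 0 + 35 + 24 + 28 + 24 = 111.
Each receives 1.8 × 111 / 5 = 39.96 from the habitat fund.
Sam keeps 47 − 0 = 47, so Sam's payoff is 47 + 39.96 = 86.96.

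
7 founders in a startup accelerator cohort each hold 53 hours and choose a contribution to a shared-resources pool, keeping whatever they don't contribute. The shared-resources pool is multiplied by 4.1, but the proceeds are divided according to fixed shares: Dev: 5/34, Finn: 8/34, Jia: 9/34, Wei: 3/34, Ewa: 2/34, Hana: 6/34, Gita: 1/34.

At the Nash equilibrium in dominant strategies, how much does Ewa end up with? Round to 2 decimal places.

Player j's private return per contributed unit is 4.1 × (j's share). Contributing is weakly dominant for j when that share is at least 1/4.1 = 0.2439, and contributing 0 is dominant otherwise.
Only Jia (9/34) clears that bar, contributing 53; the remaining 6 contribute 0. Total contributed: 53.
Ewa keeps 53 and receives 4.1 × 53 × 2/34 = 12.78 from the shared-resources pool, for a payoff of 65.78.

65.78 hours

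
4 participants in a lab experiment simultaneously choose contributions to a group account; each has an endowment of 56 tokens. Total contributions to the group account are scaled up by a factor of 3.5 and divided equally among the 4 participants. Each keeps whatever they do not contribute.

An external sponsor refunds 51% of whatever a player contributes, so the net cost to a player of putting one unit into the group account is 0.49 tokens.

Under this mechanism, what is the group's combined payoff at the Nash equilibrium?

The effective private return per unit is now (3.5/4) / 0.49 = 1.7857 > 1, so every player's dominant strategy flips to full contribution.
So the Nash equilibrium is full contribution by all 4; the group earns 4 × (56 × 0.51 + 3.5 × 56) = 898.24.

898.24 tokens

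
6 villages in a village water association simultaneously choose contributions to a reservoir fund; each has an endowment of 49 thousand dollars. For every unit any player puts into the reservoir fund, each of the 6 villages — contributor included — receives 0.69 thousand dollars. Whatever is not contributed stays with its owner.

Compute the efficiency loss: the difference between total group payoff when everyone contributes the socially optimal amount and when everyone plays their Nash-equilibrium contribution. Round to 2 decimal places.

The private return per contributed unit is 0.69 < 1, so contributing 0 is dominant for every player. At the Nash equilibrium everyone keeps their 49, and the group total is 6 × 49 = 294.
Each contributed unit returns 4.140 to the group as a whole (0.69 to each of 6 players), which exceeds 1, so the social optimum is full contribution: group total = 4.140 × 294 = 1217.16.
Efficiency loss = 1217.16 − 294 = 923.16.

923.16 thousand dollars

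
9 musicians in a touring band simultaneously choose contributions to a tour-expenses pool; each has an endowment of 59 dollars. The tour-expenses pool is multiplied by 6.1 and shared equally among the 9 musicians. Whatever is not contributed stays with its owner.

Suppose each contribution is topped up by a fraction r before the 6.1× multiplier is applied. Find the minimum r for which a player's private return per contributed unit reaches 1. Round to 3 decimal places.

0.475

With matching at rate r, one contributed unit becomes (1 + r) in the tour-expenses pool and returns 6.1 × (1 + r) / 9 to the contributor.
Setting this equal to 1: 1 + r = 9/6.1 = 1.4754.
So the minimum matching rate is r = 1.4754 − 1 = 0.475.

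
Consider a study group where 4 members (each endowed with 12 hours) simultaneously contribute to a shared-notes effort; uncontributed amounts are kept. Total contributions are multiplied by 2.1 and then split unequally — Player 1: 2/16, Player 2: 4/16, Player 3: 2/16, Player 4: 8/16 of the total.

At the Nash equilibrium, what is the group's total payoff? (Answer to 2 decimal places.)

For player j, contributing a unit is worthwhile iff 2.1 × (j's share) ≥ 1, i.e. iff j's share is at least 0.4762.
Player 4 alone (share 8/16) is above the threshold, contributing 12; the remaining 3 contribute 0. Total contributed: 12.
The shared-notes effort pays out 2.1 × 12 = 25.20 in total (split across the unequal shares, but the aggregate is all that matters for the group sum).
The 3 free-riders keep 12 each, adding 36. Group total = 36 + 25.20 = 61.20.

61.20 hours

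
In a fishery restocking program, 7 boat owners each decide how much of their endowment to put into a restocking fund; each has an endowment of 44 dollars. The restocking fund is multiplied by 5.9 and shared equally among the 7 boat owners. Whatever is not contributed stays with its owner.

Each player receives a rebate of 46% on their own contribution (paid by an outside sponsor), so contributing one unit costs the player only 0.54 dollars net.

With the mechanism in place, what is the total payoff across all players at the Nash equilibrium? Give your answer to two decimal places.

The effective private return per unit is now (5.9/7) / 0.54 = 1.5608 > 1, so every player's dominant strategy flips to full contribution.
At the Nash equilibrium everyone contributes 44. Group total payoff = 7 × (44 × 0.46 + 5.9 × 44) = 1958.88.

1958.88 dollars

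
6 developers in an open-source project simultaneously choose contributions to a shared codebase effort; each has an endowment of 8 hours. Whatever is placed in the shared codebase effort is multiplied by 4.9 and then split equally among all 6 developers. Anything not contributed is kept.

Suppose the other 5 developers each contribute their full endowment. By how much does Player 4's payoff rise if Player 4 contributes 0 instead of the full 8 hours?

Switching from a contribution of 8 to 0 lets Player 4 keep an extra 8 hours, but lowers the shared codebase effort by 8, which costs Player 4 their own share of that drop: 4.9/6 × 8 = 6.53.
Net gain = 8 − 6.53 = 1.47. The private return per contributed unit (0.8167) is below 1, so free-riding is indeed the best response regardless of what the others do.

1.47 hours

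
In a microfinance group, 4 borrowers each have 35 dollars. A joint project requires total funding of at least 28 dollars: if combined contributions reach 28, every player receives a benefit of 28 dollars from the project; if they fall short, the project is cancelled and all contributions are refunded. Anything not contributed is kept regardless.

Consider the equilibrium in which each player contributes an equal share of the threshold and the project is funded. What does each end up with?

56 dollars

Equal share of the threshold: 28/4 = 7.
At this profile no one gains by cutting their contribution: any cut drops the total below 28, the project is cancelled, contributions are refunded, and the deviator ends with 35, which is less than 35 − 7 + 28 = 56. Contributing more than 7 just wastes the excess. So contributing exactly 7 is a best response.
Each player's payoff: 35 − 7 + 28 = 56.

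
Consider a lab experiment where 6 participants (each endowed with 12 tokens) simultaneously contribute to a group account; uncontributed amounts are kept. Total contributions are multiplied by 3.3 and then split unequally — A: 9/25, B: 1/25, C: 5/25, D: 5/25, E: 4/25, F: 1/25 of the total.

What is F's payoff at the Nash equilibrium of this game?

A player with share s gets back 3.3·s per unit contributed, so full contribution is dominant for anyone with s > 1/3.3 = 0.3030 and zero contribution is dominant for anyone below.
The only share above 0.3030 is A's 9/25, contributing 12; the remaining 5 contribute 0. Total contributed: 12.
F keeps 12 and receives 3.3 × 12 × 1/25 = 1.58 from the group account, for a payoff of 13.58.

13.58 tokens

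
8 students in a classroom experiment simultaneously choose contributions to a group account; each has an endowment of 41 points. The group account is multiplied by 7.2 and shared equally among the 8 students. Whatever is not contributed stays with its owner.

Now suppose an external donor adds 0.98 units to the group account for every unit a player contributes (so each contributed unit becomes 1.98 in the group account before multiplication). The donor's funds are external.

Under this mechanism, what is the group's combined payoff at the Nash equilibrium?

4675.97 points

With the mechanism, a contributed unit returns 7.2 × 1.98 / 8 = 1.7820 per unit of net cost to the contributor — now above 1 — so contributing fully is weakly dominant for every player.
So the Nash equilibrium is full contribution by all 8; the group earns 7.2 × 1.98 × 328 = 4675.97.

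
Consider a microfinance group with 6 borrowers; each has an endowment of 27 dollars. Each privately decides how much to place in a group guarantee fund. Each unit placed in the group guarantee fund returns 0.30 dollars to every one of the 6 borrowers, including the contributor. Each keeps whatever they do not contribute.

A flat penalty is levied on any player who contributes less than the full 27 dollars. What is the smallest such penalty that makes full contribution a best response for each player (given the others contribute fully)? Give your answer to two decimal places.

18.90 dollars

Given the others contribute fully, the best deviation is to contribute 0 (any partial contribution still incurs the fine and gives up units whose private return 0.30 is below 1).
Deviating from 27 to 0 saves 27 dollars but forfeits the deviator's share of the drop in the group guarantee fund: 0.30 × 27 = 8.10.
So the deviation gain is 27 − 8.10 = 18.90, and the fine must be at least 18.90 dollars to wipe it out.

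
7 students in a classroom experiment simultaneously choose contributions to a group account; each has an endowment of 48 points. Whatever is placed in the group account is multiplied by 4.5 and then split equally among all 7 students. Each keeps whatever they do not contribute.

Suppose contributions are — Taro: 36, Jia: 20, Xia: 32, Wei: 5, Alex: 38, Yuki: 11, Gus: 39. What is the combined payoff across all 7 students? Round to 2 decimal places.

969.50 points

Total contributed: 36 + 20 + 32 + 5 + 38 + 11 + 39 = 181; total kept: 7 × 48 − 181 = 155.
The group account pays out 4.5 × 181 = 814.50 in aggregate.
Group total = 155 + 814.50 = 969.50.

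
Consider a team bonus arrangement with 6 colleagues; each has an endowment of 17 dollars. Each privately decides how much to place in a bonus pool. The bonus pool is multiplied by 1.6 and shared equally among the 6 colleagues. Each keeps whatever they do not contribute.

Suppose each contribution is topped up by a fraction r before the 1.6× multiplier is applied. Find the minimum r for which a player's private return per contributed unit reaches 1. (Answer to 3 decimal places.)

With matching at rate r, one contributed unit becomes (1 + r) in the bonus pool and returns 1.6 × (1 + r) / 6 to the contributor.
Setting this equal to 1: 1 + r = 6/1.6 = 3.7500.
So the minimum matching rate is r = 3.7500 − 1 = 2.750.

2.750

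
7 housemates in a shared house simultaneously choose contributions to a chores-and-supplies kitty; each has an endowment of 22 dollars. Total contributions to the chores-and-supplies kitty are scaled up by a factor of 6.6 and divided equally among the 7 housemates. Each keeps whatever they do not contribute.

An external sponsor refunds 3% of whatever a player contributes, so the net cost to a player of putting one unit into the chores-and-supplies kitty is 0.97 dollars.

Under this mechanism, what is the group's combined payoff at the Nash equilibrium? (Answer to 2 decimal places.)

The effective private return is (6.6/7) / 0.97 = 0.9720, which is still under 1, so the mechanism doesn't change anyone's dominant strategy: zero contribution.
At the Nash equilibrium no one contributes; group total payoff = 7 × 22 = 154.

154.00 dollars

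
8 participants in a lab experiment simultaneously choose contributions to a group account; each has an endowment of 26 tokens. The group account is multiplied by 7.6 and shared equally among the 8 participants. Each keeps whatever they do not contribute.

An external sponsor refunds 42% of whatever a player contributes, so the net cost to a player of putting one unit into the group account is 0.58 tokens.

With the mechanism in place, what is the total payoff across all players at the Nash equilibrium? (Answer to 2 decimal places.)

Under the mechanism each unit contributed yields (7.6/8) / 0.58 = 1.6379 back to its contributor per unit of net cost, which exceeds 1, making full contribution the dominant choice for everyone.
At the Nash equilibrium everyone contributes 26. Group total payoff = 8 × (26 × 0.42 + 7.6 × 26) = 1668.16.

1668.16 tokens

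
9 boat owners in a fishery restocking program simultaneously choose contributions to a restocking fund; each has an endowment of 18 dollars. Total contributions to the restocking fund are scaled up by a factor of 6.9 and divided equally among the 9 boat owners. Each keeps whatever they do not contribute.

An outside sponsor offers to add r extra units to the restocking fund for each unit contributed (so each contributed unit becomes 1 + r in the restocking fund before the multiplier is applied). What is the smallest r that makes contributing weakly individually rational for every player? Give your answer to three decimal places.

0.304

With matching at rate r, one contributed unit becomes (1 + r) in the restocking fund and returns 6.9 × (1 + r) / 9 to the contributor.
Setting this equal to 1: 1 + r = 9/6.9 = 1.3043.
So the minimum matching rate is r = 1.3043 − 1 = 0.304.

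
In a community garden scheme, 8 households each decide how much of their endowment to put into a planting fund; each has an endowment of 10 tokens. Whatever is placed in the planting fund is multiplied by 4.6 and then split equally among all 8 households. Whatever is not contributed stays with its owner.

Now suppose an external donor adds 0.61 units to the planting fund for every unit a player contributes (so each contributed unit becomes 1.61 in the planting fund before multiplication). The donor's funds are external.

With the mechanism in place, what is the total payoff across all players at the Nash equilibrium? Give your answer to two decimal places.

80.00 tokens

With the mechanism, a contributed unit returns 4.6 × 1.61 / 8 = 0.9258 per unit of net cost — still below 1 — so contributing 0 remains dominant for every player.
Everyone keeps their endowment and the group total is 8 × 10 = 80.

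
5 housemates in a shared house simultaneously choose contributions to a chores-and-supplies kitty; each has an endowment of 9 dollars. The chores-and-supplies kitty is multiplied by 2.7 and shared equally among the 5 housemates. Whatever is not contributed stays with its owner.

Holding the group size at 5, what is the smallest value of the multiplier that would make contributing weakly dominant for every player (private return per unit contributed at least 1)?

A contributed unit returns (multiplier)/5 to its contributor.
This reaches 1 exactly when the multiplier is 5.

5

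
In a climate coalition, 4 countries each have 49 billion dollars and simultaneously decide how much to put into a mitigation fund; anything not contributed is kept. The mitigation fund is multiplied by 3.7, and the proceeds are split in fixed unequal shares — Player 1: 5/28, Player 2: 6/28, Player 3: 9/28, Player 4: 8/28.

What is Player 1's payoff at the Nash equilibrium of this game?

For player j, contributing a unit is worthwhile iff 3.7 × (j's share) ≥ 1, i.e. iff j's share is at least 0.2703.
Player 3 and Player 4 clear that bar, contributing 49 each; the remaining 2 contribute 0. Total contributed: 98.
Player 1 keeps 49 and receives 3.7 × 98 × 5/28 = 64.75 from the mitigation fund, for a payoff of 113.75.

113.75 billion dollars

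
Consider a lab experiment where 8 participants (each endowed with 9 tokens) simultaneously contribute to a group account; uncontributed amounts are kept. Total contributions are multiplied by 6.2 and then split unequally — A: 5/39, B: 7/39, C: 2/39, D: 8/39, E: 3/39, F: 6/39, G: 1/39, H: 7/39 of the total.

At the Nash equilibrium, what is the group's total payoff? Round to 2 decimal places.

Player j's private return per contributed unit is 6.2 × (j's share). Contributing is weakly dominant for j when that share is at least 1/6.2 = 0.1613, and contributing 0 is dominant otherwise.
B, D and H are above the threshold, contributing 9 each; the remaining 5 contribute 0. Total contributed: 27.
The group account pays out 6.2 × 27 = 167.40 in total (split across the unequal shares, but the aggregate is all that matters for the group sum).
The 5 free-riders keep 9 each, adding 45. Group total = 45 + 167.40 = 212.40.

212.40 tokens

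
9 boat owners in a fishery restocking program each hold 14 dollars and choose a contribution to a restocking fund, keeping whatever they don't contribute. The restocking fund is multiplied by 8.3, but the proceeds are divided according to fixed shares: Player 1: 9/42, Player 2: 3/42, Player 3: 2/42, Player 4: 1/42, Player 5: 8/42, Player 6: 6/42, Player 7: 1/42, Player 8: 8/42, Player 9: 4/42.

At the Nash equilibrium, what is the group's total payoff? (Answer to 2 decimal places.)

Each unit j contributes comes back to j as 8.3 × (j's share), so j prefers to contribute only if that share exceeds 1/8.3 = 0.1205; otherwise keeping the unit dominates.
Player 1, Player 5, Player 6 and Player 8 clear that bar, contributing 14 each; the remaining 5 contribute 0. Total contributed: 56.
The restocking fund pays out 8.3 × 56 = 464.80 in total (split across the unequal shares, but the aggregate is all that matters for the group sum).
The 5 free-riders keep 14 each, adding 70. Group total = 70 + 464.80 = 534.80.

534.80 dollars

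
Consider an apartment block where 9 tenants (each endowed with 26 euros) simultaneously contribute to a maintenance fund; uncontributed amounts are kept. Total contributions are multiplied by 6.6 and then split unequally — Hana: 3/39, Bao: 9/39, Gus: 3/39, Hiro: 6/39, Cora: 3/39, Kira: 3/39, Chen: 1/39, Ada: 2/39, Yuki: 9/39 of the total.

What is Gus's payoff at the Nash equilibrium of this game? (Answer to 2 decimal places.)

65.60 euros

Each unit j contributes comes back to j as 6.6 × (j's share), so j prefers to contribute only if that share exceeds 1/6.6 = 0.1515; otherwise keeping the unit dominates.
Bao, Hiro and Yuki clear that bar, contributing 26 each; the remaining 6 contribute 0. Total contributed: 78.
Gus keeps 26 and receives 6.6 × 78 × 3/39 = 39.60 from the maintenance fund, for a payoff of 65.60.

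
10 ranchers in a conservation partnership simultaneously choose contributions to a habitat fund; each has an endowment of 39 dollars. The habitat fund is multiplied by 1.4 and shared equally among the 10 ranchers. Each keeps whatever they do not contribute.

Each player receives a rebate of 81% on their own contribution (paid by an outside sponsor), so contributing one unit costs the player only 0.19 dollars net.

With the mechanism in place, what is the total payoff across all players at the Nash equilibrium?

With the mechanism, a contributed unit returns (1.4/10) / 0.19 = 0.7368 per unit of net cost — still below 1 — so contributing 0 remains dominant for every player.
At the Nash equilibrium no one contributes; group total payoff = 10 × 39 = 390.

390.00 dollars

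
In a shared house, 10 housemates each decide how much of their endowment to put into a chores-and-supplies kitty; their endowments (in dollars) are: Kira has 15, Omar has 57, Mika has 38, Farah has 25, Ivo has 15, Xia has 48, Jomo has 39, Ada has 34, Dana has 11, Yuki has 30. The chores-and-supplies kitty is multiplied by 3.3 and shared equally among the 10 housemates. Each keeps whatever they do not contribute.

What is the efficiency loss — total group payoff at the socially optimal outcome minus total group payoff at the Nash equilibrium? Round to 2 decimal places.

The private return per contributed unit is 3.3/10 = 0.3300 < 1 for every player regardless of endowment, so the Nash equilibrium is zero contribution and the group total is Σ E_j = 15 + 57 + 38 + 25 + 15 + 48 + 39 + 34 + 11 + 30 = 312.
Each contributed unit returns 3.300 to the group, so the social optimum is full contribution by everyone: group total = 3.300 × 312 = 1029.60.
Efficiency loss = (3.300 − 1) × 312 = 717.60.

717.60 dollars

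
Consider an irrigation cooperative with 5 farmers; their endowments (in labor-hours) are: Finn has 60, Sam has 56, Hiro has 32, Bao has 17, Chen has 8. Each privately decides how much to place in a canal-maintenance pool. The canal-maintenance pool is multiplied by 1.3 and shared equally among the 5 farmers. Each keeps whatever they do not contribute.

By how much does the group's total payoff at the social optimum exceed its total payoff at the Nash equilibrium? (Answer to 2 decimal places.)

51.90 labor-hours

The private return per contributed unit is 1.3/5 = 0.2600 < 1 for every player regardless of endowment, so the Nash equilibrium is zero contribution and the group total is Σ E_j = 60 + 56 + 32 + 17 + 8 = 173.
Each contributed unit returns 1.300 to the group, so the social optimum is full contribution by everyone: group total = 1.300 × 173 = 224.90.
Efficiency loss = (1.300 − 1) × 173 = 51.90.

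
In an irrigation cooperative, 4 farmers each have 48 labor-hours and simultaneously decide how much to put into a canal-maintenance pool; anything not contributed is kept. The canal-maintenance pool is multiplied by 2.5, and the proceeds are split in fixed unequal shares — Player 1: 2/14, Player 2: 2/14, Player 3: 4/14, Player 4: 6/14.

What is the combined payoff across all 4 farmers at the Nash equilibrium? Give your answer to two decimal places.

264.00 labor-hours

Each unit j contributes comes back to j as 2.5 × (j's share), so j prefers to contribute only if that share exceeds 1/2.5 = 0.4000; otherwise keeping the unit dominates.
The only share above 0.4000 is Player 4's 6/14, contributing 48; the remaining 3 contribute 0. Total contributed: 48.
The canal-maintenance pool pays out 2.5 × 48 = 120.00 in total (split across the unequal shares, but the aggregate is all that matters for the group sum).
The 3 free-riders keep 48 each, adding 144. Group total = 144 + 120.00 = 264.00.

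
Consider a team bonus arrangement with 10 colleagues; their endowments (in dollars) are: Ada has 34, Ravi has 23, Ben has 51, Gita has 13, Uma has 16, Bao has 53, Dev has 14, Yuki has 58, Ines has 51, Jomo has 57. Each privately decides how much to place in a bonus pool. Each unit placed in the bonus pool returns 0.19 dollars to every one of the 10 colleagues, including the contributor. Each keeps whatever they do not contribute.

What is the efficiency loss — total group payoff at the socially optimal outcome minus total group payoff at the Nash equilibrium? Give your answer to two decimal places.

The private return per contributed unit is 0.19 < 1 for everyone, so the Nash equilibrium is zero contribution and the group total is Σ E_j = 34 + 23 + 51 + 13 + 16 + 53 + 14 + 58 + 51 + 57 = 370.
Each contributed unit returns 1.900 to the group, so the social optimum is full contribution by everyone: group total = 1.900 × 370 = 703.00.
Efficiency loss = (1.900 − 1) × 370 = 333.00.

333.00 dollars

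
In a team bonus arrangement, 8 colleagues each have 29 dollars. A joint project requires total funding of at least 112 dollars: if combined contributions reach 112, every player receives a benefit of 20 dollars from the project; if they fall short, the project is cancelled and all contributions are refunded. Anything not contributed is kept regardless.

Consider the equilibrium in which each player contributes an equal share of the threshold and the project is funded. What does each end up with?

35 dollars

Equal share of the threshold: 112/8 = 14.
At this profile no one gains by cutting their contribution: any cut drops the total below 112, the project is cancelled, contributions are refunded, and the deviator ends with 29, which is less than 29 − 14 + 20 = 35. Contributing more than 14 just wastes the excess. So contributing exactly 14 is a best response.
Each player's payoff: 29 − 14 + 20 = 35.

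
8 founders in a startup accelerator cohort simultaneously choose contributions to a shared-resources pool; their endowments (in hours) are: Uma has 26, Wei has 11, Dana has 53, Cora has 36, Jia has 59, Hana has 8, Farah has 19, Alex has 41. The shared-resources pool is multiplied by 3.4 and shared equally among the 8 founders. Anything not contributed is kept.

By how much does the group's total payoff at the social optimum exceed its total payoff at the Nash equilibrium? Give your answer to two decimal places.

The private return per contributed unit is 3.4/8 = 0.4250 < 1 for every player regardless of endowment, so the Nash equilibrium is zero contribution and the group total is Σ E_j = 26 + 11 + 53 + 36 + 59 + 8 + 19 + 41 = 253.
Each contributed unit returns 3.400 to the group, so the social optimum is full contribution by everyone: group total = 3.400 × 253 = 860.20.
Efficiency loss = (3.400 − 1) × 253 = 607.20.

607.20 hours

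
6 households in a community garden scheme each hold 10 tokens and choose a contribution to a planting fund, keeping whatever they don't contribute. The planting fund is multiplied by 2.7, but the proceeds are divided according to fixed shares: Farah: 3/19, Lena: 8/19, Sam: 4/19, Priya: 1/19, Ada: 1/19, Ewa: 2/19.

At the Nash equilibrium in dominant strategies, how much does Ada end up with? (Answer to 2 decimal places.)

11.42 tokens

A player with share s gets back 2.7·s per unit contributed, so full contribution is dominant for anyone with s > 1/2.7 = 0.3704 and zero contribution is dominant for anyone below.
Lena alone (share 8/19) is above the threshold, contributing 10; the remaining 5 contribute 0. Total contributed: 10.
Ada keeps 10 and receives 2.7 × 10 × 1/19 = 1.42 from the planting fund, for a payoff of 11.42.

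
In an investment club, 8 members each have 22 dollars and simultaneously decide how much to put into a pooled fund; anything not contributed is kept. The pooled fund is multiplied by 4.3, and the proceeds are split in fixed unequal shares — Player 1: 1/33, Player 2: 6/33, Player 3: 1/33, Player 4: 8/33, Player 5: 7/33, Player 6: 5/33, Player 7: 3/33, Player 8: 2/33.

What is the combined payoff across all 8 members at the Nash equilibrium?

Player j's private return per contributed unit is 4.3 × (j's share). Contributing is weakly dominant for j when that share is at least 1/4.3 = 0.2326, and contributing 0 is dominant otherwise.
The only share above 0.2326 is Player 4's 8/33, contributing 22; the remaining 7 contribute 0. Total contributed: 22.
The pooled fund pays out 4.3 × 22 = 94.60 in total (split across the unequal shares, but the aggregate is all that matters for the group sum).
The 7 free-riders keep 22 each, adding 154. Group total = 154 + 94.60 = 248.60.

248.60 dollars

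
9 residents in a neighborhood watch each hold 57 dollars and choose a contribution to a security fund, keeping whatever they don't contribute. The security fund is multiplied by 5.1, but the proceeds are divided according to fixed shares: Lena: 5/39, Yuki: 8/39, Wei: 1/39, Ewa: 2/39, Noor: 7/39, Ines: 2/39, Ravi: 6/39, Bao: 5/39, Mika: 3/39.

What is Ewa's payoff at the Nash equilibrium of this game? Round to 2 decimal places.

Each unit j contributes comes back to j as 5.1 × (j's share), so j prefers to contribute only if that share exceeds 1/5.1 = 0.1961; otherwise keeping the unit dominates.
Yuki alone (share 8/39) is above the threshold, contributing 57; the remaining 8 contribute 0. Total contributed: 57.
Ewa keeps 57 and receives 5.1 × 57 × 2/39 = 14.91 from the security fund, for a payoff of 71.91.

71.91 dollars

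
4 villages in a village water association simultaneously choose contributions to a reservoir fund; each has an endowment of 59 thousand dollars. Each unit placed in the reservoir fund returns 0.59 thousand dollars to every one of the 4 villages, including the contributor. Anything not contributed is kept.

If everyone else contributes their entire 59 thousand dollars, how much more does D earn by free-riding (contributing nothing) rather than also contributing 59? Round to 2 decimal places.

Switching from a contribution of 59 to 0 lets D keep an extra 59 thousand dollars, but lowers the reservoir fund by 59, which costs D their own share of that drop: 0.59 × 59 = 34.81.
Net gain = 59 − 34.81 = 24.19. The private return per contributed unit (0.59) is below 1, so free-riding is indeed the best response regardless of what the others do.

24.19 thousand dollars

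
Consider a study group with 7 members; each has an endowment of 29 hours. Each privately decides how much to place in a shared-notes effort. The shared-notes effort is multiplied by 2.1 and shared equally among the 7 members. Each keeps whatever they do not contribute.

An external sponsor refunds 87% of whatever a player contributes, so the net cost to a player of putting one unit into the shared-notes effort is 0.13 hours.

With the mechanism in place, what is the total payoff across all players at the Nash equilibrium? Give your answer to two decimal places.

602.91 hours

Under the mechanism each unit contributed yields (2.1/7) / 0.13 = 2.3077 back to its contributor per unit of net cost, which exceeds 1, making full contribution the dominant choice for everyone.
At the Nash equilibrium everyone contributes 29. Group total payoff = 7 × (29 × 0.87 + 2.1 × 29) = 602.91.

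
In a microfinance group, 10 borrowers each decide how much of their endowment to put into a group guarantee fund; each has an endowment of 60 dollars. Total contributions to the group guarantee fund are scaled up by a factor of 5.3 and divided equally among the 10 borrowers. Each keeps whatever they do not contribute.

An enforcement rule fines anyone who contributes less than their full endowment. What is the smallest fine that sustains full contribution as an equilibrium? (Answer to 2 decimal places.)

Given the others contribute fully, the best deviation is to contribute 0 (any partial contribution still incurs the fine and gives up units whose private return 0.5300 is below 1).
Deviating from 60 to 0 saves 60 dollars but forfeits the deviator's share of the drop in the group guarantee fund: 5.3/10 × 60 = 31.80.
So the deviation gain is 60 − 31.80 = 28.20, and the fine must be at least 28.20 dollars to wipe it out.

28.20 dollars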